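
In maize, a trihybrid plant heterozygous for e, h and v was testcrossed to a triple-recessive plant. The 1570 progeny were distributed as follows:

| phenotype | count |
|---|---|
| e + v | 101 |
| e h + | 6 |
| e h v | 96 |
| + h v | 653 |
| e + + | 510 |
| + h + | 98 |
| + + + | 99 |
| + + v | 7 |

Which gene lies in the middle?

h

The two most frequent reciprocal classes, + h v and e + +, are the parental types, so the F1 was + h v / e + +.
The two rarest classes, + + v and e h +, are the double crossovers. Comparing them with the parentals, only the h allele has switched, so h is the middle locus and the order is e – h – v.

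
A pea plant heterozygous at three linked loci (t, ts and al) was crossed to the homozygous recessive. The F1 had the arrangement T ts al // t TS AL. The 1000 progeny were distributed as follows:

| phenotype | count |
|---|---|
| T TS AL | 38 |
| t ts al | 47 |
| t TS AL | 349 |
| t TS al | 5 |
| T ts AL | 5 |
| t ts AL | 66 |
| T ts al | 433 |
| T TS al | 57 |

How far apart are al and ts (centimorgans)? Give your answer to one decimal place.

13.3 centimorgans

The two rarest classes, T ts AL and t TS al, are the double crossovers. Comparing them with the parentals, only the al allele has switched, so al is the middle locus and the order is ts – al – t.
Crossovers in the ts–al interval produce the single-crossover classes T TS al and t ts AL (57 + 66 = 123) plus the double crossovers (10).
RF(ts–al) = (123 + 10) / 1000 = 133/1000 = 0.1330 → 13.3 centimorgans.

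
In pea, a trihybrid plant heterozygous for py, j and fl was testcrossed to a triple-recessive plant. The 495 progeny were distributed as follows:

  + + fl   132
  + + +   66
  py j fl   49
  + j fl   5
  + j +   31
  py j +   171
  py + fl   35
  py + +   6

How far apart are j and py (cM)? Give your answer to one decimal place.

15.6 cM

The two most frequent reciprocal classes, + + fl and py j +, are the parental types, so the F1 was + + fl / py j +.
The two rarest classes, + j fl and py + +, are the double crossovers. Comparing them with the parentals, only the j allele has switched, so j is the middle locus and the order is py – j – fl.
Crossovers in the py–j interval produce the single-crossover classes py + fl and + j + (35 + 31 = 66) plus the double crossovers (11).
RF(py–j) = (66 + 11) / 495 = 77/495 = 0.1556 → 15.6 cM.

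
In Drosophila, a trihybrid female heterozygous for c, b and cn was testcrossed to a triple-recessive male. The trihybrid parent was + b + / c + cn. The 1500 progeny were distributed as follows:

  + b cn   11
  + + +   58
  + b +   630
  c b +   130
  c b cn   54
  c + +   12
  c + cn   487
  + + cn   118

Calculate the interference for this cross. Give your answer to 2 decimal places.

0.06

The two rarest classes, + b cn and c + +, are the double crossovers. Comparing them with the parentals, only the cn allele has switched, so cn is the middle locus and the order is b – cn – c.
b–cn: (112 + 23)/1500 = 0.0900; cn–c: (248 + 23)/1500 = 0.1807.
Expected DCO frequency = 0.0900 × 0.1807 ≈ 0.01626; observed = 23/1500 ≈ 0.01533.
Coefficient of coincidence = 0.01533/0.01626 ≈ 0.94; interference = 1 − 0.94 = 0.06.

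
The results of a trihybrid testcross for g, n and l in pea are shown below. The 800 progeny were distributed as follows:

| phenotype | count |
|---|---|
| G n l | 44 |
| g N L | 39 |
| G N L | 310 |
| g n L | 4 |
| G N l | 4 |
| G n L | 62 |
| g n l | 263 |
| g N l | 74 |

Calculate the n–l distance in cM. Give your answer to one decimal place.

18.0 cM

The two most frequent reciprocal classes, G N L and g n l, are the parental types, so the F1 was G N L / g n l.
The two rarest classes, G N l and g n L, are the double crossovers. Comparing them with the parentals, only the l allele has switched, so l is the middle locus and the order is n – l – g.
Crossovers in the n–l interval produce the single-crossover classes G n L and g N l (62 + 74 = 136) plus the double crossovers (8).
RF(n–l) = (136 + 8) / 800 = 144/800 = 0.1800 → 18.0 cM.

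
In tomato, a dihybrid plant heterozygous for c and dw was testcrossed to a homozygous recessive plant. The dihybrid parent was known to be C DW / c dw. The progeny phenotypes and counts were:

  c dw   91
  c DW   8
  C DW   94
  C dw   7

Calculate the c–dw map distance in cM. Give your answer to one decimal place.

The recombinant classes are C dw and c DW: 7 + 8 = 15.
Recombination frequency = 15/200 = 0.0750 ≈ 7.5%, i.e. 7.5 cM.

7.5 cM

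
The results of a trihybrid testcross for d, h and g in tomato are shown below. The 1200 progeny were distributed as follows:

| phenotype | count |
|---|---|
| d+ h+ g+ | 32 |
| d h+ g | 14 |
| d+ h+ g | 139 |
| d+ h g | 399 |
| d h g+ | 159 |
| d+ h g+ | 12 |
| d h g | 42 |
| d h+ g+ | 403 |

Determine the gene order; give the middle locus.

g

The two most frequent reciprocal classes, d h+ g+ and d+ h g, are the parental types, so the F1 was d h+ g+ / d+ h g.
The two rarest classes, d h+ g and d+ h g+, are the double crossovers. Comparing them with the parentals, only the g allele has switched, so g is the middle locus and the order is d – g – h.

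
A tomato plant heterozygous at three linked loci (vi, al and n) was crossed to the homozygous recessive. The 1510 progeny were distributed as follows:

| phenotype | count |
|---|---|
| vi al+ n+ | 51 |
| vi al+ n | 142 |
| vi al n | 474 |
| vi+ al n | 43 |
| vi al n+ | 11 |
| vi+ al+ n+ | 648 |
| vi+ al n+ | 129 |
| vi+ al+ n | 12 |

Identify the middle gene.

n

The two most frequent reciprocal classes, vi+ al+ n+ and vi al n, are the parental types, so the F1 was vi+ al+ n+ / vi al n.
The two rarest classes, vi+ al+ n and vi al n+, are the double crossovers. Comparing them with the parentals, only the n allele has switched, so n is the middle locus and the order is al – n – vi.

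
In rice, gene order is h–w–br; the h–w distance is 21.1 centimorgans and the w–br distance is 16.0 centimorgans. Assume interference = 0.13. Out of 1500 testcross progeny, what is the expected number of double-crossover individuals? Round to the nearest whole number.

Map distances give recombination frequencies of 0.211 and 0.160 for the two intervals.
With interference 0.13 (so coincidence = 0.87), expected double-crossover frequency = 0.211 × 0.160 × 0.87 = 0.02937.
Expected number = 0.02937 × 1500 = 44.06 ≈ 44.

44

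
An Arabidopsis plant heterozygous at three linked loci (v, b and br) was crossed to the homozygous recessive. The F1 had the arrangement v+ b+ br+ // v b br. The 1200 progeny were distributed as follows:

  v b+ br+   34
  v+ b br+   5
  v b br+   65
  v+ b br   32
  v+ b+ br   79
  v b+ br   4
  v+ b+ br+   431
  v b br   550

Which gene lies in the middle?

b

The two rarest classes, v+ b br+ and v b+ br, are the double crossovers. Comparing them with the parentals, only the b allele has switched, so b is the middle locus and the order is br – b – v.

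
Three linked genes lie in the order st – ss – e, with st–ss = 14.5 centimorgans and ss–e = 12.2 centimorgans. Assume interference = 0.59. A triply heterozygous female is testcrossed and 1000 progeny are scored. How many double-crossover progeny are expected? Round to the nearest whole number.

7

Map distances give recombination frequencies of 0.145 and 0.122 for the two intervals.
With interference 0.59 (so coincidence = 0.41), expected double-crossover frequency = 0.145 × 0.122 × 0.41 = 0.00725.
Expected number = 0.00725 × 1000 = 7.25 ≈ 7.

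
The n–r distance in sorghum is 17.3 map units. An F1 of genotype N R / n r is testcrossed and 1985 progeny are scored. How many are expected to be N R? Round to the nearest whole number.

821

A map distance of 17.3 map units corresponds to a recombination frequency of 0.173.
The F1 is N R / n r, so N R is a parental gamete class with expected frequency (1 − r)/2 = 0.827/2 = 0.4135.
Expected number = 0.4135 × 1985 = 820.80 ≈ 821.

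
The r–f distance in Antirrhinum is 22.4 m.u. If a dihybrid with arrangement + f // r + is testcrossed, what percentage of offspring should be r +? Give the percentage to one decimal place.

A map distance of 22.4 m.u. corresponds to a recombination frequency of 0.224.
The F1 is + f / r +, so r + is a parental gamete class with expected frequency (1 − r)/2 = 0.776/2 = 0.3880.
That is 0.3880 = 38.8% of the progeny.

38.8%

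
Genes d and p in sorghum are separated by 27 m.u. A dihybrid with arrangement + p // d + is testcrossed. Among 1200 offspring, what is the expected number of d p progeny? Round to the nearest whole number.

162

A map distance of 27 m.u. corresponds to a recombination frequency of 0.270.
The F1 is + p / d +, so d p is a recombinant gamete class with expected frequency r/2 = 0.270/2 = 0.1350.
Expected number = 0.1350 × 1200 = 162.00 ≈ 162.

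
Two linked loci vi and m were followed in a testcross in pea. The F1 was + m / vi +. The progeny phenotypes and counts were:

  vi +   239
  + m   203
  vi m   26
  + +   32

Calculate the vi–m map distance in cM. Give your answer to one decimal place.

11.6 cM

The recombinant classes are + + and vi m: 32 + 26 = 58.
Recombination frequency = 58/500 = 0.1160 ≈ 11.6%, i.e. 11.6 cM.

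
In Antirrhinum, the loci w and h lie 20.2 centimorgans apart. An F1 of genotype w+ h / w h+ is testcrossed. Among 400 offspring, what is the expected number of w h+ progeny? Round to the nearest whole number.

A map distance of 20.2 centimorgans corresponds to a recombination frequency of 0.202.
The F1 is w+ h / w h+, so w h+ is a parental gamete class with expected frequency (1 − r)/2 = 0.798/2 = 0.3990.
Expected number = 0.3990 × 400 = 159.60 ≈ 160.

160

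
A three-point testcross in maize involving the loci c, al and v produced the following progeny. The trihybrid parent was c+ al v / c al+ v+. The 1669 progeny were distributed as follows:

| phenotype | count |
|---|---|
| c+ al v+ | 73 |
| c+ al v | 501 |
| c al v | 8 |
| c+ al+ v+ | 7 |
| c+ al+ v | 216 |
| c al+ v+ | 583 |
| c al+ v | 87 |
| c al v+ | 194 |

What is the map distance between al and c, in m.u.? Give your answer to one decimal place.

The two rarest classes, c al v and c+ al+ v+, are the double crossovers. Comparing them with the parentals, only the c allele has switched, so c is the middle locus and the order is v – c – al.
Crossovers in the c–al interval produce the single-crossover classes c+ al+ v and c al v+ (216 + 194 = 410) plus the double crossovers (15).
RF(c–al) = (410 + 15) / 1669 = 425/1669 = 0.2546 → 25.5 m.u.

25.5 m.u.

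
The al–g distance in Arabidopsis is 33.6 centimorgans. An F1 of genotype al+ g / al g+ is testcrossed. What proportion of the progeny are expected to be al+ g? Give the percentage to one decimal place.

A map distance of 33.6 centimorgans corresponds to a recombination frequency of 0.336.
The F1 is al+ g / al g+, so al+ g is a parental gamete class with expected frequency (1 − r)/2 = 0.664/2 = 0.3320.
That is 0.3320 = 33.2% of the progeny.

33.2%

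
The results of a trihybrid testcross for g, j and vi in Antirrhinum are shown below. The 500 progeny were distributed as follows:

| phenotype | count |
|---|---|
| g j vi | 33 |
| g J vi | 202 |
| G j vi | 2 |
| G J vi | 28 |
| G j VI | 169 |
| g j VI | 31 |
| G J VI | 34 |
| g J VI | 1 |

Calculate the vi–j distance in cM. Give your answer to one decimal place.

The two most frequent reciprocal classes, G j VI and g J vi, are the parental types, so the F1 was G j VI / g J vi.
The two rarest classes, G j vi and g J VI, are the double crossovers. Comparing them with the parentals, only the vi allele has switched, so vi is the middle locus and the order is g – vi – j.
Crossovers in the vi–j interval produce the single-crossover classes G J VI and g j vi (34 + 33 = 67) plus the double crossovers (3).
RF(vi–j) = (67 + 3) / 500 = 70/500 = 0.1400 → 14.0 cM.

14.0 cM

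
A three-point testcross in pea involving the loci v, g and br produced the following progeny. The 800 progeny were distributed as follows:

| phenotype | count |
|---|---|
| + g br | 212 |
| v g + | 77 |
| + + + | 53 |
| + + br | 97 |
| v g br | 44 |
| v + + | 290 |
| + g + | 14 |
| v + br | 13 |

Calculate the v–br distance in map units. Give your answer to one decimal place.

The two most frequent reciprocal classes, + g br and v + +, are the parental types, so the F1 was + g br / v + +.
The two rarest classes, + g + and v + br, are the double crossovers. Comparing them with the parentals, only the br allele has switched, so br is the middle locus and the order is v – br – g.
Crossovers in the v–br interval produce the single-crossover classes v g br and + + + (44 + 53 = 97) plus the double crossovers (27).
RF(v–br) = (97 + 27) / 800 = 124/800 = 0.1550 → 15.5 map units.

15.5 map units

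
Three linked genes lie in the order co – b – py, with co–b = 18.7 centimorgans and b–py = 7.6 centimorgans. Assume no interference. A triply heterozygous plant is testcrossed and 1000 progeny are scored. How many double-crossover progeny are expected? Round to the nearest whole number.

14

Map distances give recombination frequencies of 0.187 and 0.076 for the two intervals.
With no interference, expected double-crossover frequency = 0.187 × 0.076 = 0.01421.
Expected number = 0.01421 × 1000 = 14.21 ≈ 14.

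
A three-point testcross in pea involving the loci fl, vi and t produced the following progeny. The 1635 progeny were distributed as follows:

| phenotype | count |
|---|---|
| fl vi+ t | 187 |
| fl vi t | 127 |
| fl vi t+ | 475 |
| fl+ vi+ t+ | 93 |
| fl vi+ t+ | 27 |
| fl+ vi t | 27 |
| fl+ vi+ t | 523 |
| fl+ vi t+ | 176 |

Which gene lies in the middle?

vi

The two most frequent reciprocal classes, fl+ vi+ t and fl vi t+, are the parental types, so the F1 was fl+ vi+ t / fl vi t+.
The two rarest classes, fl+ vi t and fl vi+ t+, are the double crossovers. Comparing them with the parentals, only the vi allele has switched, so vi is the middle locus and the order is t – vi – fl.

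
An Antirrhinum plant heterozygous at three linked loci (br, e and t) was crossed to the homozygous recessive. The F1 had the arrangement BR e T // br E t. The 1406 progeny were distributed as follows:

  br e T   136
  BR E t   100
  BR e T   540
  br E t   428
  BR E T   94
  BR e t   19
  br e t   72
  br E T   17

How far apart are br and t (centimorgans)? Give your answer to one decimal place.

19.3 centimorgans

The two rarest classes, BR e t and br E T, are the double crossovers. Comparing them with the parentals, only the t allele has switched, so t is the middle locus and the order is e – t – br.
Crossovers in the t–br interval produce the single-crossover classes br e T and BR E t (136 + 100 = 236) plus the double crossovers (36).
RF(t–br) = (236 + 36) / 1406 = 272/1406 = 0.1935 → 19.3 centimorgans.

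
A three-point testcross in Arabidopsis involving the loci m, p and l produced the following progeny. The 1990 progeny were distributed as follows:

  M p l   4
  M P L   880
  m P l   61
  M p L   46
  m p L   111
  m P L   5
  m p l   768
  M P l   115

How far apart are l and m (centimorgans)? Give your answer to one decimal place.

The two most frequent reciprocal classes, M P L and m p l, are the parental types, so the F1 was M P L / m p l.
The two rarest classes, m P L and M p l, are the double crossovers. Comparing them with the parentals, only the m allele has switched, so m is the middle locus and the order is l – m – p.
Crossovers in the l–m interval produce the single-crossover classes M P l and m p L (115 + 111 = 226) plus the double crossovers (9).
RF(l–m) = (226 + 9) / 1990 = 235/1990 = 0.1181 → 11.8 centimorgans.

11.8 centimorgans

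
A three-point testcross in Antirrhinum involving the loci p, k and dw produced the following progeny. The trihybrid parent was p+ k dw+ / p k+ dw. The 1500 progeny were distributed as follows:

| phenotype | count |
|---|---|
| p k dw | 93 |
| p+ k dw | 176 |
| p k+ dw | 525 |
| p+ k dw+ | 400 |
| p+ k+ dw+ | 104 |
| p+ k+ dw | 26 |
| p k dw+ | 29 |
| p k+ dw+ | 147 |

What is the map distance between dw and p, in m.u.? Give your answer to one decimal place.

The two rarest classes, p k dw+ and p+ k+ dw, are the double crossovers. Comparing them with the parentals, only the p allele has switched, so p is the middle locus and the order is dw – p – k.
Crossovers in the dw–p interval produce the single-crossover classes p+ k dw and p k+ dw+ (176 + 147 = 323) plus the double crossovers (55).
RF(dw–p) = (323 + 55) / 1500 = 378/1500 = 0.2520 → 25.2 m.u.

25.2 m.u.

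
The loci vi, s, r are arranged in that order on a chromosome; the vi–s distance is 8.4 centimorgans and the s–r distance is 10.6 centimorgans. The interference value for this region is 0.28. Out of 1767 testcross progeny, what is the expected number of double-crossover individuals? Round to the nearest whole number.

Map distances give recombination frequencies of 0.084 and 0.106 for the two intervals.
With interference 0.28 (so coincidence = 0.72), expected double-crossover frequency = 0.084 × 0.106 × 0.72 = 0.00641.
Expected number = 0.00641 × 1767 = 11.33 ≈ 11.

11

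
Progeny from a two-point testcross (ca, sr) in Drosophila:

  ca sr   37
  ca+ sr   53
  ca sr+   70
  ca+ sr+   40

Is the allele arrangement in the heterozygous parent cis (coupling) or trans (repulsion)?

trans

The two most frequent classes are ca+ sr (53) and ca sr+ (70); these are the parental (non-recombinant) types.
So the F1 carried ca+ sr on one chromosome and ca sr+ on the other — the recessive alleles are on opposite chromosomes (trans / repulsion).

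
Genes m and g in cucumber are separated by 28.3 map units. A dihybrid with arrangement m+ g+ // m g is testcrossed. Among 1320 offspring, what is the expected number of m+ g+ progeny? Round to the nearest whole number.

473

A map distance of 28.3 map units corresponds to a recombination frequency of 0.283.
The F1 is m+ g+ / m g, so m+ g+ is a parental gamete class with expected frequency (1 − r)/2 = 0.717/2 = 0.3585.
Expected number = 0.3585 × 1320 = 473.22 ≈ 473.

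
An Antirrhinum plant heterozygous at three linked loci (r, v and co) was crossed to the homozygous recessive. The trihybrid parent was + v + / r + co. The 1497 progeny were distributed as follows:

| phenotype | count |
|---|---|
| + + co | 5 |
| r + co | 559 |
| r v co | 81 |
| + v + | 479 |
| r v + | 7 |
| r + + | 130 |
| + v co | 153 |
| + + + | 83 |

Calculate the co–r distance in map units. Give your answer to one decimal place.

The two rarest classes, r v + and + + co, are the double crossovers. Comparing them with the parentals, only the r allele has switched, so r is the middle locus and the order is co – r – v.
Crossovers in the co–r interval produce the single-crossover classes + v co and r + + (153 + 130 = 283) plus the double crossovers (12).
RF(co–r) = (283 + 12) / 1497 = 295/1497 = 0.1971 → 19.7 map units.

19.7 map units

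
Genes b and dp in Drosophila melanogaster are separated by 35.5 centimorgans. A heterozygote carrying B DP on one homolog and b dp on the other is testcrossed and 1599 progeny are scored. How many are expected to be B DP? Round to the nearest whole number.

516

A map distance of 35.5 centimorgans corresponds to a recombination frequency of 0.355.
The F1 is B DP / b dp, so B DP is a parental gamete class with expected frequency (1 − r)/2 = 0.645/2 = 0.3225.
Expected number = 0.3225 × 1599 = 515.68 ≈ 516.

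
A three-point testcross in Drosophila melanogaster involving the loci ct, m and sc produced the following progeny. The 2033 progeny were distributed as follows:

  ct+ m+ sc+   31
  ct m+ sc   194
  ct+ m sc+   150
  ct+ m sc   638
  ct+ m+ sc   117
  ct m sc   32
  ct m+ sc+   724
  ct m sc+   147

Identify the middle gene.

ct

The two most frequent reciprocal classes, ct m+ sc+ and ct+ m sc, are the parental types, so the F1 was ct m+ sc+ / ct+ m sc.
The two rarest classes, ct+ m+ sc+ and ct m sc, are the double crossovers. Comparing them with the parentals, only the ct allele has switched, so ct is the middle locus and the order is sc – ct – m.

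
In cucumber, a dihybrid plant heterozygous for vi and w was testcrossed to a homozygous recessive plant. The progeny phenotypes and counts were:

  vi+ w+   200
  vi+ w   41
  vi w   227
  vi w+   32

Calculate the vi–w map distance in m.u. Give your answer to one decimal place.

14.6 m.u.

The two most frequent classes, vi+ w+ (200) and vi w (227), are the parental types, so the F1 was vi+ w+ / vi w.
The recombinant classes are vi+ w and vi w+: 41 + 32 = 73.
Recombination frequency = 73/500 = 0.1460 ≈ 14.6%, i.e. 14.6 m.u.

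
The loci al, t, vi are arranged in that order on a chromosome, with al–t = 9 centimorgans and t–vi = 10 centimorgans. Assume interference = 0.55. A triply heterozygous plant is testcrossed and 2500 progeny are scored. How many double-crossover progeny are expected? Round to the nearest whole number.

Map distances give recombination frequencies of 0.090 and 0.100 for the two intervals.
With interference 0.55 (so coincidence = 0.45), expected double-crossover frequency = 0.090 × 0.100 × 0.45 = 0.00405.
Expected number = 0.00405 × 2500 = 10.12 ≈ 10.

10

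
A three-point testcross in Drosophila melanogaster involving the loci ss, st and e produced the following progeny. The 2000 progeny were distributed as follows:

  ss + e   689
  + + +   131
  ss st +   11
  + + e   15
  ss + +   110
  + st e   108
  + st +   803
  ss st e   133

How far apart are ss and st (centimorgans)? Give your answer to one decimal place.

The two most frequent reciprocal classes, + st + and ss + e, are the parental types, so the F1 was + st + / ss + e.
The two rarest classes, ss st + and + + e, are the double crossovers. Comparing them with the parentals, only the ss allele has switched, so ss is the middle locus and the order is st – ss – e.
Crossovers in the st–ss interval produce the single-crossover classes + + + and ss st e (131 + 133 = 264) plus the double crossovers (26).
RF(st–ss) = (264 + 26) / 2000 = 290/2000 = 0.1450 → 14.5 centimorgans.

14.5 centimorgans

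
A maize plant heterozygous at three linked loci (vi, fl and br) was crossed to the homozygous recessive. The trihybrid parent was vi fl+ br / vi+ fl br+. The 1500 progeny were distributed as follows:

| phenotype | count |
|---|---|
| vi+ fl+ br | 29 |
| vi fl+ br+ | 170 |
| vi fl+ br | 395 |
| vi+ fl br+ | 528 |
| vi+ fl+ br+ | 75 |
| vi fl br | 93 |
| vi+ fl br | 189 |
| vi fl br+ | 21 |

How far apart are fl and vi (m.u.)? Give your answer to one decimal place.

The two rarest classes, vi+ fl+ br and vi fl br+, are the double crossovers. Comparing them with the parentals, only the vi allele has switched, so vi is the middle locus and the order is br – vi – fl.
Crossovers in the vi–fl interval produce the single-crossover classes vi fl br and vi+ fl+ br+ (93 + 75 = 168) plus the double crossovers (50).
RF(vi–fl) = (168 + 50) / 1500 = 218/1500 = 0.1453 → 14.5 m.u.

14.5 m.u.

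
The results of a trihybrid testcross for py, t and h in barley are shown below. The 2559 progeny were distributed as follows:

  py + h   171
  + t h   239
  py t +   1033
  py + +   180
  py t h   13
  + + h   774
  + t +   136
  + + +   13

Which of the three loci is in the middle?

The two most frequent reciprocal classes, + + h and py t +, are the parental types, so the F1 was + + h / py t +.
The two rarest classes, + + + and py t h, are the double crossovers. Comparing them with the parentals, only the h allele has switched, so h is the middle locus and the order is py – h – t.

h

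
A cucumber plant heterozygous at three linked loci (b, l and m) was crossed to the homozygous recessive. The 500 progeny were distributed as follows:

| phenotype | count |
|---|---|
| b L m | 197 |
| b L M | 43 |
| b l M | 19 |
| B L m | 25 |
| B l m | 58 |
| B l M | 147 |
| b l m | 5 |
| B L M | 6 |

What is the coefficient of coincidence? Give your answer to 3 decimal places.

0.893

The two most frequent reciprocal classes, b L m and B l M, are the parental types, so the F1 was b L m / B l M.
The two rarest classes, b l m and B L M, are the double crossovers. Comparing them with the parentals, only the l allele has switched, so l is the middle locus and the order is b – l – m.
b–l: (44 + 11)/500 = 0.1100; l–m: (101 + 11)/500 = 0.2240.
Expected DCO frequency = 0.1100 × 0.2240 ≈ 0.02464; observed = 11/500 ≈ 0.02200.
Coefficient of coincidence = 0.02200/0.02464 ≈ 0.893.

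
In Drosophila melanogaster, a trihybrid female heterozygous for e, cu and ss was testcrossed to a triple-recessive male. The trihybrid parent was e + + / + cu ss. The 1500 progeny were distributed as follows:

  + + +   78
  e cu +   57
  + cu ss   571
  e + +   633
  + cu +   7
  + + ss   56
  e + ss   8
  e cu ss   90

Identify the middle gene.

The two rarest classes, e + ss and + cu +, are the double crossovers. Comparing them with the parentals, only the ss allele has switched, so ss is the middle locus and the order is cu – ss – e.

ss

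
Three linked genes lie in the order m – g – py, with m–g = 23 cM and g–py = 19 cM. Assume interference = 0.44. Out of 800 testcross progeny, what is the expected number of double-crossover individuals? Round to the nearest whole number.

Map distances give recombination frequencies of 0.230 and 0.190 for the two intervals.
With interference 0.44 (so coincidence = 0.56), expected double-crossover frequency = 0.230 × 0.190 × 0.56 = 0.02447.
Expected number = 0.02447 × 800 = 19.58 ≈ 20.

20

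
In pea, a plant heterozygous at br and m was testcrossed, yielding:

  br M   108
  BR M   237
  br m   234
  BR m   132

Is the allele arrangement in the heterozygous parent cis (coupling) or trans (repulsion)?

cis

The two most frequent classes are BR M (237) and br m (234); these are the parental (non-recombinant) types.
So the F1 carried BR M on one chromosome and br m on the other — the recessive alleles are on the same chromosome (cis / coupling).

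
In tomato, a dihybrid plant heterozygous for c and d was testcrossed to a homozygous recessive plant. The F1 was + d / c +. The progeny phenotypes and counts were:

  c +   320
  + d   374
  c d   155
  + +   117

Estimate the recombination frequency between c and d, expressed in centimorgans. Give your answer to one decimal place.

The recombinant classes are + + and c d: 117 + 155 = 272.
Recombination frequency = 272/966 = 0.2816 ≈ 28.2%, i.e. 28.2 centimorgans.

28.2 centimorgans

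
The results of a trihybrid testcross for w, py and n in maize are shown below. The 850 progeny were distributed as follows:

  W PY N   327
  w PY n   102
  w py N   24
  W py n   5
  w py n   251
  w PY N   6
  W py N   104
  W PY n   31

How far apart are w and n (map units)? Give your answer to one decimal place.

7.8 map units

The two most frequent reciprocal classes, w py n and W PY N, are the parental types, so the F1 was w py n / W PY N.
The two rarest classes, W py n and w PY N, are the double crossovers. Comparing them with the parentals, only the w allele has switched, so w is the middle locus and the order is n – w – py.
Crossovers in the n–w interval produce the single-crossover classes w py N and W PY n (24 + 31 = 55) plus the double crossovers (11).
RF(n–w) = (55 + 11) / 850 = 66/850 = 0.0776 → 7.8 map units.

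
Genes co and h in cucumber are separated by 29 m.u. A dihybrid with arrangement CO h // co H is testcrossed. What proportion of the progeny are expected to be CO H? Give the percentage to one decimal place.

A map distance of 29 m.u. corresponds to a recombination frequency of 0.290.
The F1 is CO h / co H, so CO H is a recombinant gamete class with expected frequency r/2 = 0.290/2 = 0.1450.
That is 0.1450 = 14.5% of the progeny.

14.5%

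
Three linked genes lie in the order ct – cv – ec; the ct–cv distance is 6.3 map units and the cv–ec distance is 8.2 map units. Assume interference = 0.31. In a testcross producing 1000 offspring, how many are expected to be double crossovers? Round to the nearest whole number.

4

Map distances give recombination frequencies of 0.063 and 0.082 for the two intervals.
With interference 0.31 (so coincidence = 0.69), expected double-crossover frequency = 0.063 × 0.082 × 0.69 = 0.00356.
Expected number = 0.00356 × 1000 = 3.56 ≈ 4.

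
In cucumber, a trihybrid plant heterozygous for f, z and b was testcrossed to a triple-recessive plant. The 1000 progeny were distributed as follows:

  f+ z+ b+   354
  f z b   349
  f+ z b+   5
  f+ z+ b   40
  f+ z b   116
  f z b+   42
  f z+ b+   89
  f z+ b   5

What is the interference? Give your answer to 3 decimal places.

The two most frequent reciprocal classes, f+ z+ b+ and f z b, are the parental types, so the F1 was f+ z+ b+ / f z b.
The two rarest classes, f+ z b+ and f z+ b, are the double crossovers. Comparing them with the parentals, only the z allele has switched, so z is the middle locus and the order is f – z – b.
f–z: (205 + 10)/1000 = 0.2150; z–b: (82 + 10)/1000 = 0.0920.
Expected DCO frequency = 0.2150 × 0.0920 ≈ 0.01978; observed = 10/1000 ≈ 0.01000.
Coefficient of coincidence = 0.01000/0.01978 ≈ 0.506; interference = 1 − 0.506 = 0.494.

0.494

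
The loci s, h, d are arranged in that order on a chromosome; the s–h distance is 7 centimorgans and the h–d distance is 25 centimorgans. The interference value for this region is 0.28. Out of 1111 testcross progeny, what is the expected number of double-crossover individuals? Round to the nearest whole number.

Map distances give recombination frequencies of 0.070 and 0.250 for the two intervals.
With interference 0.28 (so coincidence = 0.72), expected double-crossover frequency = 0.070 × 0.250 × 0.72 = 0.01260.
Expected number = 0.01260 × 1111 = 14.00 ≈ 14.

14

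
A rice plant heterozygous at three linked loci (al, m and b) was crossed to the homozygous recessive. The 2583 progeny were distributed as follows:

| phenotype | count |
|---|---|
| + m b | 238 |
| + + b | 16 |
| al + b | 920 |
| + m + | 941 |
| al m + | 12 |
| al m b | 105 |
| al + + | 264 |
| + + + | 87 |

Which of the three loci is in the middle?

The two most frequent reciprocal classes, + m + and al + b, are the parental types, so the F1 was + m + / al + b.
The two rarest classes, al m + and + + b, are the double crossovers. Comparing them with the parentals, only the al allele has switched, so al is the middle locus and the order is b – al – m.

al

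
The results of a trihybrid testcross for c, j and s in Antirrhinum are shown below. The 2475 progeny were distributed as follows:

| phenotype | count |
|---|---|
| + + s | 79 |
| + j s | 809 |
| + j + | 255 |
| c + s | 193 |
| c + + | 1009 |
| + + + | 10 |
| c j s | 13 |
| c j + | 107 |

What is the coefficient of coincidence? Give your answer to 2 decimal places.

0.58

The two most frequent reciprocal classes, c + + and + j s, are the parental types, so the F1 was c + + / + j s.
The two rarest classes, + + + and c j s, are the double crossovers. Comparing them with the parentals, only the c allele has switched, so c is the middle locus and the order is s – c – j.
s–c: (448 + 23)/2475 = 0.1903; c–j: (186 + 23)/2475 = 0.0844.
Expected DCO frequency = 0.1903 × 0.0844 ≈ 0.01606; observed = 23/2475 ≈ 0.00929.
Coefficient of coincidence = 0.00929/0.01606 ≈ 0.58.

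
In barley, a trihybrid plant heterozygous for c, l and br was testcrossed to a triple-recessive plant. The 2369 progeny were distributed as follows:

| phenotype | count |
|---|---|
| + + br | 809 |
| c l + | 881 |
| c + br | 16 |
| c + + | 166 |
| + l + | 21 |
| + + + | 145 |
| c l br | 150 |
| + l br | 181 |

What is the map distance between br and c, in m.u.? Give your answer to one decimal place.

The two most frequent reciprocal classes, c l + and + + br, are the parental types, so the F1 was c l + / + + br.
The two rarest classes, + l + and c + br, are the double crossovers. Comparing them with the parentals, only the c allele has switched, so c is the middle locus and the order is l – c – br.
Crossovers in the c–br interval produce the single-crossover classes c l br and + + + (150 + 145 = 295) plus the double crossovers (37).
RF(c–br) = (295 + 37) / 2369 = 332/2369 = 0.1401 → 14.0 m.u.

14.0 m.u.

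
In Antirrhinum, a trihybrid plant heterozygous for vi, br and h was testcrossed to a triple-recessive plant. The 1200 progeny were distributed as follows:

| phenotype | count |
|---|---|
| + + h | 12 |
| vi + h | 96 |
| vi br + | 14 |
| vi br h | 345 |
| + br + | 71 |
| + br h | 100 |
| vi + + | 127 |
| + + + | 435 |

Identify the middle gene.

h

The two most frequent reciprocal classes, vi br h and + + +, are the parental types, so the F1 was vi br h / + + +.
The two rarest classes, vi br + and + + h, are the double crossovers. Comparing them with the parentals, only the h allele has switched, so h is the middle locus and the order is br – h – vi.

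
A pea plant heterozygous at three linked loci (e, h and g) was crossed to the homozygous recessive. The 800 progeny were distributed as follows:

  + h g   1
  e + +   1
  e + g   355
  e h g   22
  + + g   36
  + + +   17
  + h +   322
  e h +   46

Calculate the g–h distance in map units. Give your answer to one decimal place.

The two most frequent reciprocal classes, e + g and + h +, are the parental types, so the F1 was e + g / + h +.
The two rarest classes, e + + and + h g, are the double crossovers. Comparing them with the parentals, only the g allele has switched, so g is the middle locus and the order is e – g – h.
Crossovers in the g–h interval produce the single-crossover classes e h g and + + + (22 + 17 = 39) plus the double crossovers (2).
RF(g–h) = (39 + 2) / 800 = 41/800 = 0.0512 → 5.1 map units.

5.1 map units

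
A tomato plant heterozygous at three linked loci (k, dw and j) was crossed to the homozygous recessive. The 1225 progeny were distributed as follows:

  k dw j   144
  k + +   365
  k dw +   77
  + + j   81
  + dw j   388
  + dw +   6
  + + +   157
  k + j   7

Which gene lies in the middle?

The two most frequent reciprocal classes, k + + and + dw j, are the parental types, so the F1 was k + + / + dw j.
The two rarest classes, k + j and + dw +, are the double crossovers. Comparing them with the parentals, only the j allele has switched, so j is the middle locus and the order is dw – j – k.

j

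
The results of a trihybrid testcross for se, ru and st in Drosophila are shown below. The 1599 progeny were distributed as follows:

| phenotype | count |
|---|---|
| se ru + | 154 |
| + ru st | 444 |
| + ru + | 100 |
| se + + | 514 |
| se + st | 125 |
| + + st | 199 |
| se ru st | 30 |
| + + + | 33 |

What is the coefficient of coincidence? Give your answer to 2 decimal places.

0.84

The two most frequent reciprocal classes, + ru st and se + +, are the parental types, so the F1 was + ru st / se + +.
The two rarest classes, se ru st and + + +, are the double crossovers. Comparing them with the parentals, only the se allele has switched, so se is the middle locus and the order is ru – se – st.
ru–se: (353 + 63)/1599 = 0.2602; se–st: (225 + 63)/1599 = 0.1801.
Expected DCO frequency = 0.2602 × 0.1801 ≈ 0.04686; observed = 63/1599 ≈ 0.03940.
Coefficient of coincidence = 0.03940/0.04686 ≈ 0.84.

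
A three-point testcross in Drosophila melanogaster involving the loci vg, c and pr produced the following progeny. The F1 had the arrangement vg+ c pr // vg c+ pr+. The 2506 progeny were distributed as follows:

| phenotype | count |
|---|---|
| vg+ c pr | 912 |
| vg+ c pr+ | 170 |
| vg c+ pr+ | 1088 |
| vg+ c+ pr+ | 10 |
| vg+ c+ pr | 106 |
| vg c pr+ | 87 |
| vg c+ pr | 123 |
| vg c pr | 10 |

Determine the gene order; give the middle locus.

vg

The two rarest classes, vg c pr and vg+ c+ pr+, are the double crossovers. Comparing them with the parentals, only the vg allele has switched, so vg is the middle locus and the order is pr – vg – c.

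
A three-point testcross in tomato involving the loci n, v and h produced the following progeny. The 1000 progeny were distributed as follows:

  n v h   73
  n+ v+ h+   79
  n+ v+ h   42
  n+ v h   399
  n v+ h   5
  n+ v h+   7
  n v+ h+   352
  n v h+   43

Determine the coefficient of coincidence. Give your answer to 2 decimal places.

0.75

The two most frequent reciprocal classes, n+ v h and n v+ h+, are the parental types, so the F1 was n+ v h / n v+ h+.
The two rarest classes, n+ v h+ and n v+ h, are the double crossovers. Comparing them with the parentals, only the h allele has switched, so h is the middle locus and the order is n – h – v.
n–h: (152 + 12)/1000 = 0.1640; h–v: (85 + 12)/1000 = 0.0970.
Expected DCO frequency = 0.1640 × 0.0970 ≈ 0.01591; observed = 12/1000 ≈ 0.01200.
Coefficient of coincidence = 0.01200/0.01591 ≈ 0.75.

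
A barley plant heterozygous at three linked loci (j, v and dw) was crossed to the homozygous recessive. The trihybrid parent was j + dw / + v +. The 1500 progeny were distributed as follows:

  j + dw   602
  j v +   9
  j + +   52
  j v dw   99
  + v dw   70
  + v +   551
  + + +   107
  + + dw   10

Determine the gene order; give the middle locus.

The two rarest classes, + + dw and j v +, are the double crossovers. Comparing them with the parentals, only the j allele has switched, so j is the middle locus and the order is dw – j – v.

j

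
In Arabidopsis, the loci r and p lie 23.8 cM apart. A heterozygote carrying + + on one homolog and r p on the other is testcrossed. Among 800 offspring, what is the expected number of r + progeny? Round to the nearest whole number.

95

A map distance of 23.8 cM corresponds to a recombination frequency of 0.238.
The F1 is + + / r p, so r + is a recombinant gamete class with expected frequency r/2 = 0.238/2 = 0.1190.
Expected number = 0.1190 × 800 = 95.20 ≈ 95.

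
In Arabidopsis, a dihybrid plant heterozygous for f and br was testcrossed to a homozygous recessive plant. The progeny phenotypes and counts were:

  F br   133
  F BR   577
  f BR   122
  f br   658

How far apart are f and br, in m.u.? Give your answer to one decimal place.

The two most frequent classes, F BR (577) and f br (658), are the parental types, so the F1 was F BR / f br.
The recombinant classes are F br and f BR: 133 + 122 = 255.
Recombination frequency = 255/1490 = 0.1711 ≈ 17.1%, i.e. 17.1 m.u.

17.1 m.u.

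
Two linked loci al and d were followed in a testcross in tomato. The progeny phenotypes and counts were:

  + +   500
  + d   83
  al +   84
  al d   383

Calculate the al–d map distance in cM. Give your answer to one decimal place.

15.9 cM

The two most frequent classes, + + (500) and al d (383), are the parental types, so the F1 was + + / al d.
The recombinant classes are + d and al +: 83 + 84 = 167.
Recombination frequency = 167/1050 = 0.1590 ≈ 15.9%, i.e. 15.9 cM.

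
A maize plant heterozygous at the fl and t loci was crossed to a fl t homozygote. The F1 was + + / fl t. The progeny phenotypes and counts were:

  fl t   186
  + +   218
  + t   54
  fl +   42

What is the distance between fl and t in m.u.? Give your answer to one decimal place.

The recombinant classes are + t and fl +: 54 + 42 = 96.
Recombination frequency = 96/500 = 0.1920 ≈ 19.2%, i.e. 19.2 m.u.

19.2 m.u.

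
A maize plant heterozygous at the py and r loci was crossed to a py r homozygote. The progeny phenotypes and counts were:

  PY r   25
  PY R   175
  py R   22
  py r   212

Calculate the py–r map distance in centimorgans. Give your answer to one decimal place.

The two most frequent classes, PY R (175) and py r (212), are the parental types, so the F1 was PY R / py r.
The recombinant classes are PY r and py R: 25 + 22 = 47.
Recombination frequency = 47/434 = 0.1083 ≈ 10.8%, i.e. 10.8 centimorgans.

10.8 centimorgans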